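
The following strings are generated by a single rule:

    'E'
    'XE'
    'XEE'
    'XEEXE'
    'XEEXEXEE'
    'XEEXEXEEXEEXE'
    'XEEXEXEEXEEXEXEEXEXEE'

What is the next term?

XEEXEXEEXEEXEXEEXEXEEXEEXEXEEXEEXE

Each term (from the third on) is the previous term followed by the one before it: term 3 = XE·E = XEE.
Continuing: XEEXEXEEXEEXEXEEXEXEE · XEEXEXEEXEEXE gives term 8.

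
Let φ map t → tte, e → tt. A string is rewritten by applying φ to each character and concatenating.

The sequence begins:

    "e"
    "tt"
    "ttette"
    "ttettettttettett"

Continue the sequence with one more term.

Rewriting the 16 symbols of ttettettttettett one by one yields tte tte tt tte tte tt tte tte tte tte tt tte tte tt tte tte; concatenated:

ttettettttettettttettettettettttettettttette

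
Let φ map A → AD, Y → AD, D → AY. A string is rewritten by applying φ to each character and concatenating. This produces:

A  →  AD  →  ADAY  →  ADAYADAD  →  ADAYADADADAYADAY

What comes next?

Rewriting the 16 symbols of ADAYADADADAYADAY one by one yields AD AY AD AD AD AY AD AY AD AY AD AD AD AY AD AD; concatenated:

ADAYADADADAYADAYADAYADADADAYADAD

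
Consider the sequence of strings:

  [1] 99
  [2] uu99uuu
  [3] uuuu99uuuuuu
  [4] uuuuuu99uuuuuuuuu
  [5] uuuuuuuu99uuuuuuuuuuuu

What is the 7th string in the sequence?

uuuuuuuuuuuu99uuuuuuuuuuuuuuuuuu

s(k+1) = uu·s(k)·uuu, so each term gains uu as a prefix and uuu as a suffix.
From uuuuuuuu99uuuuuuuuuuuu, 2 further steps: uuuuuuuu99uuuuuuuuuuuu → uuuuuuuuuu99uuuuuuuuuuuuuuu → (answer).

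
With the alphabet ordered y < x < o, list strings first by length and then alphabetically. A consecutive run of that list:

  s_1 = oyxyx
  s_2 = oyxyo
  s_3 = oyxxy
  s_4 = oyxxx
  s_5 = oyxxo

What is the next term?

The successor of oyxxo increments the rightmost position that isn't already o and resets every position after it to y.

oyxoy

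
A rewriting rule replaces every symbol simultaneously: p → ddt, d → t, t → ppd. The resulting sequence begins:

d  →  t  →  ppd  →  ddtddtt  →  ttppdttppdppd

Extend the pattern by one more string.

Rewriting the 13 symbols of ttppdttppdppd one by one yields ppd ppd ddt ddt t ppd ppd ddt ddt t ddt ddt t; concatenated:

ppdppdddtddttppdppdddtddttddtddtt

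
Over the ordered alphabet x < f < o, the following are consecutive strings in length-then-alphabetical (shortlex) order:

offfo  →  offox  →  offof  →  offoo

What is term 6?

Advancing 2 positions from offoo through offoo → ofoxx reaches term 6.

ofoxf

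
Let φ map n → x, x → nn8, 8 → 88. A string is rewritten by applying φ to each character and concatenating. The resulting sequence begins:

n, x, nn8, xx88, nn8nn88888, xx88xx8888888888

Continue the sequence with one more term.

φ(xx88xx8888888888) expands symbol-by-symbol to nn8 nn8 88 88 nn8 nn8 88 88 88 88 88 88 88 88 88 88; joining the 16 pieces gives the next term.

nn8nn88888nn8nn888888888888888888888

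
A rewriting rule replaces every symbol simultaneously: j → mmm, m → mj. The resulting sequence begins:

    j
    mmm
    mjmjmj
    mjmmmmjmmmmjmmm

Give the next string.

Rewriting the 15 symbols of mjmmmmjmmmmjmmm one by one yields mj mmm mj mj mj mj mmm mj mj mj mj mmm mj mj mj; concatenated:

mjmmmmjmjmjmjmmmmjmjmjmjmmmmjmjmj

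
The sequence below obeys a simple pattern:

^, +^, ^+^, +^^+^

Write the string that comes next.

This is a Fibonacci-style word recurrence s(k) = s(k−2)·s(k−1): e.g. ^·+^ = ^+^.
The next term joins ^+^ and +^^+^.

^+^+^^+^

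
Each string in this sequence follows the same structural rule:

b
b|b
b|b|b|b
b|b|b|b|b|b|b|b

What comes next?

Every step duplicates the string with '|' between the halves.
One more doubling of b|b|b|b|b|b|b|b gives the answer.

b|b|b|b|b|b|b|b|b|b|b|b|b|b|b|b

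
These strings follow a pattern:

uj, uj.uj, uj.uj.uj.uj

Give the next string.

Every step duplicates the string with '.' between the halves.
One more doubling of uj.uj.uj.uj gives the answer.

uj.uj.uj.uj.uj.uj.uj.uj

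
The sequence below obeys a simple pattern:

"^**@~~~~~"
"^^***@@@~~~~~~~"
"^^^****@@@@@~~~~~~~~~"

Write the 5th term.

Reading off run lengths: ^ runs 1, 2, 3; * runs 2, 3, 4; @ runs 1, 3, 5; ~ runs 5, 7, 9 — each is linear in n (n = 1, 2, …).
Setting n = 5 gives 5, 6, 9, 13 characters in each block.

^^^^^******@@@@@@@@@~~~~~~~~~~~~~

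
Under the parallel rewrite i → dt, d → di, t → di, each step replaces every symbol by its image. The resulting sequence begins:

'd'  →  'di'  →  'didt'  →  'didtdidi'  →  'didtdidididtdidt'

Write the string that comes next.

didtdidididtdidtdidtdidididtdidi

φ(didtdidididtdidt) expands symbol-by-symbol to di dt di di di dt di dt di dt di di di dt di di; joining the 16 pieces gives the next term.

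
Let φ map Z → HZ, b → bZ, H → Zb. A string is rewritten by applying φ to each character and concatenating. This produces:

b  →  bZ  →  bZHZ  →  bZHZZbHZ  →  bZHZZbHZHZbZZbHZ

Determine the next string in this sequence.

φ(bZHZZbHZHZbZZbHZ) expands symbol-by-symbol to bZ HZ Zb HZ HZ bZ Zb HZ Zb HZ bZ HZ HZ bZ Zb HZ; joining the 16 pieces gives the next term.

bZHZZbHZHZbZZbHZZbHZbZHZHZbZZbHZ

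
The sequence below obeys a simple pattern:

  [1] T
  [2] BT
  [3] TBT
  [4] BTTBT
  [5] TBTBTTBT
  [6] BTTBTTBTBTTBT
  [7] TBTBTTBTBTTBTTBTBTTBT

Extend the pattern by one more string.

This is a Fibonacci-style word recurrence s(k) = s(k−2)·s(k−1): e.g. T·BT = TBT.
So term 8 is BTTBTTBTBTTBT·TBTBTTBTBTTBTTBTBTTBT.

BTTBTTBTBTTBTTBTBTTBTBTTBTTBTBTTBT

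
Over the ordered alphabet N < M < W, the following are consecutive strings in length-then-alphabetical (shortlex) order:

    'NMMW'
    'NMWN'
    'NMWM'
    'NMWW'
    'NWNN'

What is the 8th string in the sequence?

Advancing 3 positions from NWNN through NWNN → NWNM → NWNW reaches term 8.

NWMN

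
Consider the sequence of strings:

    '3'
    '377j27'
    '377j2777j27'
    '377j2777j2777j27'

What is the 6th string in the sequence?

Each term is the previous one with 77j27 appended.
From 377j2777j2777j27, 2 further steps: 377j2777j2777j27 → 377j2777j2777j2777j27 → (answer).

377j2777j2777j2777j2777j27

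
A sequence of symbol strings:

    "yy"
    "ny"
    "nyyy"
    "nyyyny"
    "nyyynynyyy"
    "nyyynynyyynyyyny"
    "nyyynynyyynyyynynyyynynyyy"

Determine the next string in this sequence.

nyyynynyyynyyynynyyynynyyynyyynynyyynyyyny

Each term (from the third on) is the previous term followed by the one before it: term 3 = ny·yy = nyyy.
Continuing: nyyynynyyynyyynynyyynynyyy · nyyynynyyynyyyny gives term 8.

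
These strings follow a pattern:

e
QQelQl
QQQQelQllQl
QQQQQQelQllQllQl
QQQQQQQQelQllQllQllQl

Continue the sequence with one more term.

Each term wraps the previous one in QQ on the left and lQl on the right.
Applying this once more to QQQQQQQQelQllQllQllQl:

QQQQQQQQQQelQllQllQllQllQl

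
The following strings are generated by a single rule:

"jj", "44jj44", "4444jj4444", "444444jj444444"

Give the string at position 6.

4444444444jj4444444444

s(k+1) = 44·s(k)·44, so each term gains 44 as a prefix and 44 as a suffix.
From 444444jj444444, 2 further steps: 444444jj444444 → 44444444jj44444444 → (answer).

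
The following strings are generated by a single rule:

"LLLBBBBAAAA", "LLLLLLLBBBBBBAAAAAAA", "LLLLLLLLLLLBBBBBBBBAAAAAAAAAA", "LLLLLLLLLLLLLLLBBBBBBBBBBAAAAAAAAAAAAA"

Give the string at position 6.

The n-th term is 4n-1 L's then 2n+2 B's then 3n+1 A's (n = 1, 2, …).
At n = 6 the blocks have lengths 23, 14, 19.

LLLLLLLLLLLLLLLLLLLLLLLBBBBBBBBBBBBBBAAAAAAAAAAAAAAAAAAA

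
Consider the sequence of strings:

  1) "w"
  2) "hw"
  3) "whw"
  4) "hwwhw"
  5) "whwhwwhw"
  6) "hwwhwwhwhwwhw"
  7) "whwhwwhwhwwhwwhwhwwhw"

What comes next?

hwwhwwhwhwwhwwhwhwwhwhwwhwwhwhwwhw

This is a Fibonacci-style word recurrence s(k) = s(k−2)·s(k−1): e.g. w·hw = whw.
The next term joins hwwhwwhwhwwhw and whwhwwhwhwwhwwhwhwwhw.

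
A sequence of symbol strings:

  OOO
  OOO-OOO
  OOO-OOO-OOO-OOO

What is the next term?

s(k+1) = s(k)·-·s(k) — each term doubles the last with '-' between the halves.
Doubling OOO-OOO-OOO-OOO with '-' between the halves:

OOO-OOO-OOO-OOO-OOO-OOO-OOO-OOO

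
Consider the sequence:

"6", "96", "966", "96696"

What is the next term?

96696966

Each term (from the third on) is the previous term followed by the one before it: term 3 = 96·6 = 966.
Continuing: 96696 · 966 gives term 5.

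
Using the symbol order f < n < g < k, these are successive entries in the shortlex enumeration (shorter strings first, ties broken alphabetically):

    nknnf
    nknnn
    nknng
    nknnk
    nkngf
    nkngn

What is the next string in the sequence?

nkngg

Find the rightmost character of nkngn below k, bump it to the next letter, and reset everything to its right to f.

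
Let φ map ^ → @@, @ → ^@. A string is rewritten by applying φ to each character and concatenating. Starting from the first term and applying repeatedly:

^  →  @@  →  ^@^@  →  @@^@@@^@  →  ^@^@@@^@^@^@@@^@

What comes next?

φ(^@^@@@^@^@^@@@^@) expands symbol-by-symbol to @@ ^@ @@ ^@ ^@ ^@ @@ ^@ @@ ^@ @@ ^@ ^@ ^@ @@ ^@; joining the 16 pieces gives the next term.

@@^@@@^@^@^@@@^@@@^@@@^@^@^@@@^@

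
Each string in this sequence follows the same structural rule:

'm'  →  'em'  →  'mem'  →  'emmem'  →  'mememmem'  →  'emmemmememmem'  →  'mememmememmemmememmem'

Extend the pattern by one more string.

emmemmememmemmememmememmemmememmem

From term 3 onward, concatenate the second-to-last term with the last: m·em = mem, em·mem = emmem, …
Continuing: emmemmememmem · mememmememmemmememmem gives term 8.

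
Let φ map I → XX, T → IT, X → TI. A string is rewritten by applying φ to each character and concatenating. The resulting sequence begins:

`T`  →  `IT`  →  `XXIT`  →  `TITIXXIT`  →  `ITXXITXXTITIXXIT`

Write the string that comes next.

XXITTITIXXITTITIITXXITXXTITIXXIT

φ(ITXXITXXTITIXXIT) expands symbol-by-symbol to XX IT TI TI XX IT TI TI IT XX IT XX TI TI XX IT; joining the 16 pieces gives the next term.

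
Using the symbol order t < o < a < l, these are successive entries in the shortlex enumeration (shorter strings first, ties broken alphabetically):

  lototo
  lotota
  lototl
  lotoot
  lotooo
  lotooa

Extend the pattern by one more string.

lotool

Treat lotooa as a base-4 numeral over the given alphabet and add one, carrying through any trailing l's.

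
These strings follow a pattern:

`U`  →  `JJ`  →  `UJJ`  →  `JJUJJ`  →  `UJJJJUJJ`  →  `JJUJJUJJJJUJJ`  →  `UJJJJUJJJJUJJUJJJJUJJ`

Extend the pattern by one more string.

JJUJJUJJJJUJJUJJJJUJJJJUJJUJJJJUJJ

From term 3 onward, concatenate the second-to-last term with the last: U·JJ = UJJ, JJ·UJJ = JJUJJ, …
The next term joins JJUJJUJJJJUJJ and UJJJJUJJJJUJJUJJJJUJJ.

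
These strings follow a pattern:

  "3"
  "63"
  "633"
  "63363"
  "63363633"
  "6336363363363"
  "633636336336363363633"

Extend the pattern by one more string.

6336363363363633636336336363363363

This is a Fibonacci-style word recurrence s(k) = s(k−1)·s(k−2): e.g. 63·3 = 633.
So term 8 is 633636336336363363633·6336363363363.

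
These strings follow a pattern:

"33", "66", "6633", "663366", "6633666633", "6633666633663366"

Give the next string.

This is a Fibonacci-style word recurrence s(k) = s(k−1)·s(k−2): e.g. 66·33 = 6633.
Continuing: 6633666633663366 · 6633666633 gives term 7.

66336666336633666633666633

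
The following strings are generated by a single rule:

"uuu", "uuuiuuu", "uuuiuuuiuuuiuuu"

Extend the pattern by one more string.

Every step duplicates the string with 'i' between the halves.
So the next term is two copies of uuuiuuuiuuuiuuu with 'i' between the halves.

uuuiuuuiuuuiuuuiuuuiuuuiuuuiuuu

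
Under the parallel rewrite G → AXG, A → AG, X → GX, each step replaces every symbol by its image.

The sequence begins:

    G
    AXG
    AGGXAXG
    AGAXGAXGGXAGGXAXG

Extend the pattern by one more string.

Rewriting the 17 symbols of AGAXGAXGGXAGGXAXG one by one yields AG AXG AG GX AXG AG GX AXG AXG GX AG AXG AXG GX AG GX AXG; concatenated:

AGAXGAGGXAXGAGGXAXGAXGGXAGAXGAXGGXAGGXAXG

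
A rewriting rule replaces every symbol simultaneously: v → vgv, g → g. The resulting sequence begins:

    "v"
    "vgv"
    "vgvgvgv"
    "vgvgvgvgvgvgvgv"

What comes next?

Replace each of the 15 characters of vgvgvgvgvgvgvgv in place — vgv g vgv g vgv g vgv g vgv g vgv g vgv g vgv — and concatenate.

vgvgvgvgvgvgvgvgvgvgvgvgvgvgvgv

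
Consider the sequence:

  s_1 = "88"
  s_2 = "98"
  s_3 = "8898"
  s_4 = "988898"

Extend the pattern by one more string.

8898988898

From term 3 onward, concatenate the second-to-last term with the last: 88·98 = 8898, 98·8898 = 988898, …
So term 5 is 8898·988898.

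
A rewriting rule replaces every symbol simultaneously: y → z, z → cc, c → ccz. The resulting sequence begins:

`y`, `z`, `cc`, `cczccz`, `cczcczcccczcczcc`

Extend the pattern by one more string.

cczcczcccczcczcccczcczcczcczcccczcczcccczccz

φ(cczcczcccczcczcc) expands symbol-by-symbol to ccz ccz cc ccz ccz cc ccz ccz ccz ccz cc ccz ccz cc ccz ccz; joining the 16 pieces gives the next term.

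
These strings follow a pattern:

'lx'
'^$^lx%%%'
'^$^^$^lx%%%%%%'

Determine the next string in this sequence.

s(k+1) = ^$^·s(k)·%%%, so each term gains ^$^ as a prefix and %%% as a suffix.
So the next term is ^$^·^$^^$^lx%%%%%%·%%%.

^$^^$^^$^lx%%%%%%%%%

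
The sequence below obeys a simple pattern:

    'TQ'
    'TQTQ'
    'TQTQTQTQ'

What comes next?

TQTQTQTQTQTQTQTQ

Each string is two copies of the previous one concatenated.
One more doubling of TQTQTQTQ gives the answer.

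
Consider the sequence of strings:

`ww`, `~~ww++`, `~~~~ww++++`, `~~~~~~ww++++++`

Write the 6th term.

~~~~~~~~~~ww++++++++++

Every step adds ~~ to the front and ++ to the end of the previous string.
From ~~~~~~ww++++++, 2 further steps: ~~~~~~ww++++++ → ~~~~~~~~ww++++++++ → (answer).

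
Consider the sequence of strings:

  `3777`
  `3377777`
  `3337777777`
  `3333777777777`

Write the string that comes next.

Each string has the form 3^{n} 7^{2n+1} (n = 1, 2, …).
At n = 5 the blocks have lengths 5, 11.

3333377777777777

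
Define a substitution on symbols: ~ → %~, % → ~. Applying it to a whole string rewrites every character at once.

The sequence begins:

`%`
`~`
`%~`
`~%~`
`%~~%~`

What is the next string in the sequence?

~%~%~~%~

Apply φ to %~~%~ symbol by symbol: %→~, ~→%~, ~→%~, %→~, ~→%~; joined: ~ %~ %~ ~ %~.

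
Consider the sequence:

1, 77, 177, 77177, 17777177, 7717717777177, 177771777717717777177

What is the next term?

From term 3 onward, concatenate the second-to-last term with the last: 1·77 = 177, 77·177 = 77177, …
So term 8 is 7717717777177·177771777717717777177.

7717717777177177771777717717777177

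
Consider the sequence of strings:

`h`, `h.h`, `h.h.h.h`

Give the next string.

Each string is two copies of the previous one joined by '.'.
One more doubling of h.h.h.h gives the answer.

h.h.h.h.h.h.h.h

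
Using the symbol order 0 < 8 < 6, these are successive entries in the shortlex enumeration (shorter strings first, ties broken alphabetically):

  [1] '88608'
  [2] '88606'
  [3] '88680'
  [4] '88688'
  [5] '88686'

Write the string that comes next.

88660

Find the rightmost character of 88686 below 6, bump it to the next letter, and reset everything to its right to 0.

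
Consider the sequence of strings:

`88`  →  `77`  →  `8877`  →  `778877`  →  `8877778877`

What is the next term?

7788778877778877

This is a Fibonacci-style word recurrence s(k) = s(k−2)·s(k−1): e.g. 88·77 = 8877.
Continuing: 778877 · 8877778877 gives term 6.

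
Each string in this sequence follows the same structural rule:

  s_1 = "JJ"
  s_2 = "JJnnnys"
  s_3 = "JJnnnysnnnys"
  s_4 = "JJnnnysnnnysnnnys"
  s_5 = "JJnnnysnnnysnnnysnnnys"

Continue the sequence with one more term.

Each term is the previous one with nnnys appended.
Applying this once more to JJnnnysnnnysnnnysnnnys:

JJnnnysnnnysnnnysnnnysnnnys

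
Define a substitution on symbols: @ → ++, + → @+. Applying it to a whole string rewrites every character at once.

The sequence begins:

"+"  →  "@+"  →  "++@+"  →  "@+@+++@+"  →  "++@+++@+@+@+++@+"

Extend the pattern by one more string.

@+@+++@+@+@+++@+++@+++@+@+@+++@+

Replace each of the 16 characters of ++@+++@+@+@+++@+ in place — @+ @+ ++ @+ @+ @+ ++ @+ ++ @+ ++ @+ @+ @+ ++ @+ — and concatenate.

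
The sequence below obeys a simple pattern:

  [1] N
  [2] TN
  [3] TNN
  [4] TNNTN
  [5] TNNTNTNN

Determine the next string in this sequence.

TNNTNTNNTNNTN

Each term (from the third on) is the previous term followed by the one before it: term 3 = TN·N = TNN.
The next term joins TNNTNTNN and TNNTN.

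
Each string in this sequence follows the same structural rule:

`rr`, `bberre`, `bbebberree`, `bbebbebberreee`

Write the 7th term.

Each term wraps the previous one in bbe on the left and e on the right.
From bbebbebberreee, 3 further steps: bbebbebberreee → bbebbebbebberreeee → bbebbebbebbebberreeeee → (answer).

bbebbebbebbebbebberreeeeee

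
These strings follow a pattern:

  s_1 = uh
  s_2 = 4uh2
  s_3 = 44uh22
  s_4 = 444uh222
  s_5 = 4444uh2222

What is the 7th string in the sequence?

444444uh222222

s(k+1) = 4·s(k)·2, so each term gains 4 as a prefix and 2 as a suffix.
From 4444uh2222, 2 further steps: 4444uh2222 → 44444uh22222 → (answer).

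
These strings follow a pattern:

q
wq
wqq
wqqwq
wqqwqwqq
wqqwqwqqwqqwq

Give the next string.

From term 3 onward, concatenate the last term with the second-to-last: wq·q = wqq, wqq·wq = wqqwq, …
The next term joins wqqwqwqqwqqwq and wqqwqwqq.

wqqwqwqqwqqwqwqqwqwqq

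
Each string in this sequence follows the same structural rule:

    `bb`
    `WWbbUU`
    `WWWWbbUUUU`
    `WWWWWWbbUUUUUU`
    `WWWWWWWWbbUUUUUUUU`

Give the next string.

WWWWWWWWWWbbUUUUUUUUUU

Each term wraps the previous one in WW on the left and UU on the right.
One more step from WWWWWWWWbbUUUUUUUU gives the answer.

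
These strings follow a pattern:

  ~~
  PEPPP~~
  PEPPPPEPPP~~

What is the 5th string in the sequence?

PEPPPPEPPPPEPPPPEPPP~~

The strings grow by a fixed prefix PEPPP each time.
From PEPPPPEPPP~~, 2 further steps: PEPPPPEPPP~~ → PEPPPPEPPPPEPPP~~ → (answer).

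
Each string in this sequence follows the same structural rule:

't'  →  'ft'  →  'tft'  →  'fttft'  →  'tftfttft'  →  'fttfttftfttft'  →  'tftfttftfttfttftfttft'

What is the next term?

fttfttftfttfttftfttftfttfttftfttft

This is a Fibonacci-style word recurrence s(k) = s(k−2)·s(k−1): e.g. t·ft = tft.
Continuing: fttfttftfttft · tftfttftfttfttftfttft gives term 8.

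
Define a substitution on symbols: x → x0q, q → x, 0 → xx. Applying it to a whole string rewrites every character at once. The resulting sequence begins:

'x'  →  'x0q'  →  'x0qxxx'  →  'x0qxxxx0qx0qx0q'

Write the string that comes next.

Replace each of the 15 characters of x0qxxxx0qx0qx0q in place — x0q xx x x0q x0q x0q x0q xx x x0q xx x x0q xx x — and concatenate.

x0qxxxx0qx0qx0qx0qxxxx0qxxxx0qxxx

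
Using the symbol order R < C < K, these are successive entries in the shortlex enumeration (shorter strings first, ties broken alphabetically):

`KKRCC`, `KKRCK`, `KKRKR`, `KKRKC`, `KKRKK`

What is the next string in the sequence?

KKCRR

The successor of KKRKK increments the rightmost position that isn't already K and resets every position after it to R.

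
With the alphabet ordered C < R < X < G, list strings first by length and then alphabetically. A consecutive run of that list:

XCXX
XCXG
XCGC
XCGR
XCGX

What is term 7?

XRCC

Continuing the enumeration 2 steps past XCGX: XCGX → XCGG → (answer).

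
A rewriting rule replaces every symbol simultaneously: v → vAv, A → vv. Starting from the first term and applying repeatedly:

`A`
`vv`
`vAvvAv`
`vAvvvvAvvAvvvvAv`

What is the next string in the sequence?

vAvvvvAvvAvvAvvAvvvvAvvAvvvvAvvAvvAvvAvvvvAv

Applying the rule to each of the 16 symbols of vAvvvvAvvAvvvvAv gives the pieces vAv vv vAv vAv vAv vAv vv vAv vAv vv vAv vAv vAv vAv vv vAv, which concatenate to the answer.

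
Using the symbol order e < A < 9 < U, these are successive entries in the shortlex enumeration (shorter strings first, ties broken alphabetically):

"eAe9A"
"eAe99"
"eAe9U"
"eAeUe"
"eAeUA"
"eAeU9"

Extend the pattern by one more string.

The successor of eAeU9 increments the rightmost position that isn't already U and resets every position after it to e.

eAeUU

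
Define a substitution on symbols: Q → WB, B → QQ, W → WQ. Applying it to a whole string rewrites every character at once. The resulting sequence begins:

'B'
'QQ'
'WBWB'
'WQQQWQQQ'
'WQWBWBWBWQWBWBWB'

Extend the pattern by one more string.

Replace each of the 16 characters of WQWBWBWBWQWBWBWB in place — WQ WB WQ QQ WQ QQ WQ QQ WQ WB WQ QQ WQ QQ WQ QQ — and concatenate.

WQWBWQQQWQQQWQQQWQWBWQQQWQQQWQQQ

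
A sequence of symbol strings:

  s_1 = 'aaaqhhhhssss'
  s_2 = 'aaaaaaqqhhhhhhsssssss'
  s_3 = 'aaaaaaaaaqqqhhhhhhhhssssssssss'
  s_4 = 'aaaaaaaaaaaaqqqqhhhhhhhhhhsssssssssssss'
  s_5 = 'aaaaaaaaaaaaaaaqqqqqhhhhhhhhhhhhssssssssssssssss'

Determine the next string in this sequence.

The n-th term is 3n a's then n q's then 2n+2 h's then 3n+1 s's (n = 1, 2, …).
For the next term, n = 6, so the run lengths are 18, 6, 14, 19.

aaaaaaaaaaaaaaaaaaqqqqqqhhhhhhhhhhhhhhsssssssssssssssssss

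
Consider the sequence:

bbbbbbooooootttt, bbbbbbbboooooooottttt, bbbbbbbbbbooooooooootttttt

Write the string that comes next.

bbbbbbbbbbbboooooooooooottttttt

Term n consists of 2n b's, followed by 2n o's, followed by n+1 t's, where the shown terms are n = 3, 4, 5.
Setting n = 6 gives 12, 12, 7 characters in each block.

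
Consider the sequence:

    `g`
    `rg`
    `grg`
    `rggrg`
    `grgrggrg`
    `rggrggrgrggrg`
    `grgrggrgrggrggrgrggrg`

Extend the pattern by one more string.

Each term (from the third on) is the two preceding terms concatenated in order: term 3 = g·rg = grg.
The next term joins rggrggrgrggrg and grgrggrgrggrggrgrggrg.

rggrggrgrggrggrgrggrgrggrggrgrggrg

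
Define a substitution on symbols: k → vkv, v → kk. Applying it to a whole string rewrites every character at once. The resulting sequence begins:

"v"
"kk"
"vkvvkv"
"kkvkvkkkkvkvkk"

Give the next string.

φ(kkvkvkkkkvkvkk) expands symbol-by-symbol to vkv vkv kk vkv kk vkv vkv vkv vkv kk vkv kk vkv vkv; joining the 14 pieces gives the next term.

vkvvkvkkvkvkkvkvvkvvkvvkvkkvkvkkvkvvkv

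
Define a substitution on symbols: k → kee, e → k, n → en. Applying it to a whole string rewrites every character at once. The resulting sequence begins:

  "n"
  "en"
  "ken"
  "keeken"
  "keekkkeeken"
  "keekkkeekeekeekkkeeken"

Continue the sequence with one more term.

φ(keekkkeekeekeekkkeeken) expands symbol-by-symbol to kee k k kee kee kee k k kee k k kee k k kee kee kee k k kee k en; joining the 22 pieces gives the next term.

keekkkeekeekeekkkeekkkeekkkeekeekeekkkeeken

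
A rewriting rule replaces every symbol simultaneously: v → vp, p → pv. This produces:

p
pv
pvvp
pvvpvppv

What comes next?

Expanding pvvpvppv: p→pv, v→vp, v→vp, p→pv, v→vp, p→pv, p→pv, v→vp. Concatenated: pv vp vp pv vp pv pv vp.

pvvpvppvvppvpvvp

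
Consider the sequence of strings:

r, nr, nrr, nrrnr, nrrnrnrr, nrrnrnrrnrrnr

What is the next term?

nrrnrnrrnrrnrnrrnrnrr

Each term (from the third on) is the previous term followed by the one before it: term 3 = nr·r = nrr.
So term 7 is nrrnrnrrnrrnr·nrrnrnrr.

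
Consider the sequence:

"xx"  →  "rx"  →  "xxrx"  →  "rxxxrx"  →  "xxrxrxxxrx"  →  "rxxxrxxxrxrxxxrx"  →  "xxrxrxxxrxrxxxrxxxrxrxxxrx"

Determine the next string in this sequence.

This is a Fibonacci-style word recurrence s(k) = s(k−2)·s(k−1): e.g. xx·rx = xxrx.
The next term joins rxxxrxxxrxrxxxrx and xxrxrxxxrxrxxxrxxxrxrxxxrx.

rxxxrxxxrxrxxxrxxxrxrxxxrxrxxxrxxxrxrxxxrx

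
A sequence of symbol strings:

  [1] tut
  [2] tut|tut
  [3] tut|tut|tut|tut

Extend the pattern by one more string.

Every step duplicates the string with '|' between the halves.
One more doubling of tut|tut|tut|tut gives the answer.

tut|tut|tut|tut|tut|tut|tut|tut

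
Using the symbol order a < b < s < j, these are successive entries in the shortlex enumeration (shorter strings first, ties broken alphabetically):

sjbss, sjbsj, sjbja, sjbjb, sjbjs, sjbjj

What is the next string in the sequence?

Treat sjbjj as a base-4 numeral over the given alphabet and add one, carrying through any trailing j's.

sjsaa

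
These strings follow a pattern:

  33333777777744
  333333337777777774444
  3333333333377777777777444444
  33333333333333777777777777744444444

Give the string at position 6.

The n-th term is 3n-1 3's then 2n+3 7's then 2n-2 4's, where the shown terms are n = 2, 3, 4, 5.
At n = 7 the blocks have lengths 20, 17, 12.

3333333333333333333377777777777777777444444444444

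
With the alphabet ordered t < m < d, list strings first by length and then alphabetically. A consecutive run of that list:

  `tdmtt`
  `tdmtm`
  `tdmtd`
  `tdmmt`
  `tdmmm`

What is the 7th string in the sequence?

tdmdt

Advancing 2 positions from tdmmm through tdmmm → tdmmd reaches term 7.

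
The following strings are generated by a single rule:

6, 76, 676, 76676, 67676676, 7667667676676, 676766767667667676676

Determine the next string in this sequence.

7667667676676676766767667667676676

This is a Fibonacci-style word recurrence s(k) = s(k−2)·s(k−1): e.g. 6·76 = 676.
Continuing: 7667667676676 · 676766767667667676676 gives term 8.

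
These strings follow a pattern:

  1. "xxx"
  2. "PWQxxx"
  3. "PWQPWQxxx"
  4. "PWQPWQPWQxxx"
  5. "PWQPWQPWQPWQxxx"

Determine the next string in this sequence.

Every step adds PWQ at the front: s(k+1) = PWQ·s(k).
So the next term is PWQ·PWQPWQPWQPWQxxx.

PWQPWQPWQPWQPWQxxx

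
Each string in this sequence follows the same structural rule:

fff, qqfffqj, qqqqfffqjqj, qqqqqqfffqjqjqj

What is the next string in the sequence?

s(k+1) = qq·s(k)·qj, so each term gains qq as a prefix and qj as a suffix.
Applying this once more to qqqqqqfffqjqjqj:

qqqqqqqqfffqjqjqjqj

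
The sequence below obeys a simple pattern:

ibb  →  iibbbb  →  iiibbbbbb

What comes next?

iiiibbbbbbbb

Term n consists of n i's, followed by 2n b's (n = 1, 2, …).
At n = 4 the blocks have lengths 4, 8.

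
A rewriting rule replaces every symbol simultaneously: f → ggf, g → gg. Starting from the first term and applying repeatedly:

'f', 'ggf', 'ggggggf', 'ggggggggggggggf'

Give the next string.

ggggggggggggggggggggggggggggggf

φ(ggggggggggggggf) expands symbol-by-symbol to gg gg gg gg gg gg gg gg gg gg gg gg gg gg ggf; joining the 15 pieces gives the next term.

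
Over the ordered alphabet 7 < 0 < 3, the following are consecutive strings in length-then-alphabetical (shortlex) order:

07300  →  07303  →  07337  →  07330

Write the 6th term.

Continuing the enumeration 2 steps past 07330: 07330 → 07333 → (answer).

00777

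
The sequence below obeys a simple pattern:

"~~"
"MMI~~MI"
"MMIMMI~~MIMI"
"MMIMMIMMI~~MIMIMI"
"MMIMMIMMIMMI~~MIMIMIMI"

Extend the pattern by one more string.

Every step adds MMI to the front and MI to the end of the previous string.
Applying this once more to MMIMMIMMIMMI~~MIMIMIMI:

MMIMMIMMIMMIMMI~~MIMIMIMIMI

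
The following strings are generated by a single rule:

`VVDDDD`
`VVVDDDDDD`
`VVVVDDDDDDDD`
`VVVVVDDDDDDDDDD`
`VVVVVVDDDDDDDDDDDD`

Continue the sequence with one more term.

VVVVVVVDDDDDDDDDDDDDD

The n-th term is n V's then 2n D's, where the shown terms are n = 2, 3, 4, 5, 6.
For the next term, n = 7, so the run lengths are 7, 14.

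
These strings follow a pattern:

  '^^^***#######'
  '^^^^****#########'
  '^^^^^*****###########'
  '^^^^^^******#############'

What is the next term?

Each string has the form ^^{n} *^{n} #^{2n+1}, where the shown terms are n = 3, 4, 5, 6.
For the next term, n = 7, so the run lengths are 7, 7, 15.

^^^^^^^*******###############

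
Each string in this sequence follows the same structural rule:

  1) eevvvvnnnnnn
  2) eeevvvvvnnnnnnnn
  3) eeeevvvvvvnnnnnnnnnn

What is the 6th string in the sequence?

Term n consists of n-1 e's, followed by n+1 v's, followed by 2n n's, where the shown terms are n = 3, 4, 5.
At n = 8 the blocks have lengths 7, 9, 16.

eeeeeeevvvvvvvvvnnnnnnnnnnnnnnnn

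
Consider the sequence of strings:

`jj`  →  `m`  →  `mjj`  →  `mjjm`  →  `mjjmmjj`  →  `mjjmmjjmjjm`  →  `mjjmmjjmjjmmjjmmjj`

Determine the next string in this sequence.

mjjmmjjmjjmmjjmmjjmjjmmjjmjjm

This is a Fibonacci-style word recurrence s(k) = s(k−1)·s(k−2): e.g. m·jj = mjj.
Continuing: mjjmmjjmjjmmjjmmjj · mjjmmjjmjjm gives term 8.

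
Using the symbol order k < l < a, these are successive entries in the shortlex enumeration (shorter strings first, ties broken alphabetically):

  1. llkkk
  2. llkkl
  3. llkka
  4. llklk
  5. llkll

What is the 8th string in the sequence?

llkal

Advancing 3 positions from llkll through llkll → llkla → llkak reaches term 8.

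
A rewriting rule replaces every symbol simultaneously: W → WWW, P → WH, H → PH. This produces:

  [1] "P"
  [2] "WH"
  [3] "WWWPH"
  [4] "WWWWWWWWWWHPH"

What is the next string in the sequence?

WWWWWWWWWWWWWWWWWWWWWWWWWWWWWWPHWHPH

φ(WWWWWWWWWWHPH) expands symbol-by-symbol to WWW WWW WWW WWW WWW WWW WWW WWW WWW WWW PH WH PH; joining the 13 pieces gives the next term.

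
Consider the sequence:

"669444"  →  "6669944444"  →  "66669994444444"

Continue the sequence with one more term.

666669999444444444

Reading off run lengths: 6 runs 2, 3, 4; 9 runs 1, 2, 3; 4 runs 3, 5, 7 — each is linear in n, where the shown terms are n = 2, 3, 4.
At n = 5 the blocks have lengths 5, 4, 9.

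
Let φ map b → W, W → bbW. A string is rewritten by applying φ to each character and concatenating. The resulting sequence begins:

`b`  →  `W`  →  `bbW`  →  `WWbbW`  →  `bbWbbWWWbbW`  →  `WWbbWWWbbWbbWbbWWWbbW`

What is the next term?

Rewriting the 21 symbols of WWbbWWWbbWbbWbbWWWbbW one by one yields bbW bbW W W bbW bbW bbW W W bbW W W bbW W W bbW bbW bbW W W bbW; concatenated:

bbWbbWWWbbWbbWbbWWWbbWWWbbWWWbbWbbWbbWWWbbW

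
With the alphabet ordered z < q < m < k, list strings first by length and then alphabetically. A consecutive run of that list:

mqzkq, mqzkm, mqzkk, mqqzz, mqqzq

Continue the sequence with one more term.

Find the rightmost character of mqqzq below k, bump it to the next letter, and reset everything to its right to z.

mqqzm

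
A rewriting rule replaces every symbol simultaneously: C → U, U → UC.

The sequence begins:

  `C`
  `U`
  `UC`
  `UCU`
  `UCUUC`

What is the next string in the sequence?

UCUUCUCU

Apply φ to UCUUC symbol by symbol: U→UC, C→U, U→UC, U→UC, C→U; joined: UC U UC UC U.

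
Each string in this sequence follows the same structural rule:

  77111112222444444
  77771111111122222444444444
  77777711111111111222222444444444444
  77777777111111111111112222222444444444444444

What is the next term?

77777777771111111111111111122222222444444444444444444

The n-th term is 2n 7's then 3n+2 1's then n+3 2's then 3n+3 4's (n = 1, 2, …).
At n = 5 the blocks have lengths 10, 17, 8, 18.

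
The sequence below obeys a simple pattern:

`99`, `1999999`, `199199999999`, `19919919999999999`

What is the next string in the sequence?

Each term wraps the previous one in 199 on the left and 99 on the right.
Applying this once more to 19919919999999999:

1991991991999999999999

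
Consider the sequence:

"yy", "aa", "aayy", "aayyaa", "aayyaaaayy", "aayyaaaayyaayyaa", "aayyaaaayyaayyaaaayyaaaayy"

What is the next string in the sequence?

aayyaaaayyaayyaaaayyaaaayyaayyaaaayyaayyaa

From term 3 onward, concatenate the last term with the second-to-last: aa·yy = aayy, aayy·aa = aayyaa, …
So term 8 is aayyaaaayyaayyaaaayyaaaayy·aayyaaaayyaayyaa.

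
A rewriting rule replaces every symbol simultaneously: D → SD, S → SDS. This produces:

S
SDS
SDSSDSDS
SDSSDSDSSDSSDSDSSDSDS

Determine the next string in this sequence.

SDSSDSDSSDSSDSDSSDSDSSDSSDSDSSDSSDSDSSDSDSSDSSDSDSSDSDS

Applying the rule to each of the 21 symbols of SDSSDSDSSDSSDSDSSDSDS gives the pieces SDS SD SDS SDS SD SDS SD SDS SDS SD SDS SDS SD SDS SD SDS SDS SD SDS SD SDS, which concatenate to the answer.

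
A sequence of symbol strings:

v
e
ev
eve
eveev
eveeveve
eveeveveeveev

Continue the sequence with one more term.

eveeveveeveeveveeveve

Each term (from the third on) is the previous term followed by the one before it: term 3 = e·v = ev.
Continuing: eveeveveeveev · eveeveve gives term 8.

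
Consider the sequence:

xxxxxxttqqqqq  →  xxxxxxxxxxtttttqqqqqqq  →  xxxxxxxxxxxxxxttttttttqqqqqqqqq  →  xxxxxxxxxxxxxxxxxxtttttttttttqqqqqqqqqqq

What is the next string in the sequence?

Each string has the form x^{4n+2} t^{3n-1} q^{2n+3} (n = 1, 2, …).
Setting n = 5 gives 22, 14, 13 characters in each block.

xxxxxxxxxxxxxxxxxxxxxxttttttttttttttqqqqqqqqqqqqq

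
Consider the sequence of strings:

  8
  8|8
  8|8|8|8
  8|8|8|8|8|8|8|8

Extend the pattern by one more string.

Each string is two copies of the previous one joined by '|'.
So the next term is two copies of 8|8|8|8|8|8|8|8 with '|' between the halves.

8|8|8|8|8|8|8|8|8|8|8|8|8|8|8|8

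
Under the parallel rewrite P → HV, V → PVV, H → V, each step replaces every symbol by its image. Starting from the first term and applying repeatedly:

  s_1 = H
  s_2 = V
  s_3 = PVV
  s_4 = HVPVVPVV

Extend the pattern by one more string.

VPVVHVPVVPVVHVPVVPVV

Rewriting each symbol of HVPVVPVV: H→V, V→PVV, P→HV, V→PVV, V→PVV, P→HV, V→PVV, V→PVV, which concatenates to V PVV HV PVV PVV HV PVV PVV.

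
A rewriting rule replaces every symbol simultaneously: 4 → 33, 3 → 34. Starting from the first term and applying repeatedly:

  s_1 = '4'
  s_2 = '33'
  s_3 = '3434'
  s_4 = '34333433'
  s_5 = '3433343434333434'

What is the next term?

Rewriting the 16 symbols of 3433343434333434 one by one yields 34 33 34 34 34 33 34 33 34 33 34 34 34 33 34 33; concatenated:

34333434343334333433343434333433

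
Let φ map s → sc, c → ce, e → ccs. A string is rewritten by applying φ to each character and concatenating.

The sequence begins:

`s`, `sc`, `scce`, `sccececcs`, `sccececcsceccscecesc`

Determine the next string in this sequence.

Replace each of the 20 characters of sccececcsceccscecesc in place — sc ce ce ccs ce ccs ce ce sc ce ccs ce ce sc ce ccs ce ccs sc ce — and concatenate.

sccececcsceccscecescceccscecescceccsceccsscce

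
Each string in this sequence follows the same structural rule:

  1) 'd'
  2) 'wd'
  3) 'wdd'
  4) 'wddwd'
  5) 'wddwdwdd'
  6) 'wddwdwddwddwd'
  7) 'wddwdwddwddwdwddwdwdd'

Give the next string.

This is a Fibonacci-style word recurrence s(k) = s(k−1)·s(k−2): e.g. wd·d = wdd.
The next term joins wddwdwddwddwdwddwdwdd and wddwdwddwddwd.

wddwdwddwddwdwddwdwddwddwdwddwddwd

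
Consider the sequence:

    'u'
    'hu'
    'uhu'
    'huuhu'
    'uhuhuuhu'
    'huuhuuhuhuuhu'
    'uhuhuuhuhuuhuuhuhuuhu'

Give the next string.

huuhuuhuhuuhuuhuhuuhuhuuhuuhuhuuhu

This is a Fibonacci-style word recurrence s(k) = s(k−2)·s(k−1): e.g. u·hu = uhu.
So term 8 is huuhuuhuhuuhu·uhuhuuhuhuuhuuhuhuuhu.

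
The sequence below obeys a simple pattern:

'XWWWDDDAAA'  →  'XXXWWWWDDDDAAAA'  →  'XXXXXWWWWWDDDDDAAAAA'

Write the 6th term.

Each string has the form X^{2n-1} W^{n+2} D^{n+2} A^{n+2} (n = 1, 2, …).
At n = 6 the blocks have lengths 11, 8, 8, 8.

XXXXXXXXXXXWWWWWWWWDDDDDDDDAAAAAAAA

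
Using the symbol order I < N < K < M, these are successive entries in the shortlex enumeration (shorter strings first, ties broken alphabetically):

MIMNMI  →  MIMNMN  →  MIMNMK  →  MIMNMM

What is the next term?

MIMKII

Treat MIMNMM as a base-4 numeral over the given alphabet and add one, carrying through any trailing M's.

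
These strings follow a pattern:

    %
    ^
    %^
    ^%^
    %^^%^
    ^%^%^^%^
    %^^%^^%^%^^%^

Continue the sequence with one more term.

From term 3 onward, concatenate the second-to-last term with the last: %·^ = %^, ^·%^ = ^%^, …
So term 8 is ^%^%^^%^·%^^%^^%^%^^%^.

^%^%^^%^%^^%^^%^%^^%^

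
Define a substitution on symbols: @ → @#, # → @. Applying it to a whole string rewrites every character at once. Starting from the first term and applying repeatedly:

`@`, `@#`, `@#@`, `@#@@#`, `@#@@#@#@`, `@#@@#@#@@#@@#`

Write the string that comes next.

@#@@#@#@@#@@#@#@@#@#@

φ(@#@@#@#@@#@@#) expands symbol-by-symbol to @# @ @# @# @ @# @ @# @# @ @# @# @; joining the 13 pieces gives the next term.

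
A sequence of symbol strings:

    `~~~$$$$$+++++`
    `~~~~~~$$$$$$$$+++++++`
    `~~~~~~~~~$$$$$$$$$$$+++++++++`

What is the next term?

Term n consists of 3n ~'s, followed by 3n+2 $'s, followed by 2n+3 +'s (n = 1, 2, …).
Setting n = 4 gives 12, 14, 11 characters in each block.

~~~~~~~~~~~~$$$$$$$$$$$$$$+++++++++++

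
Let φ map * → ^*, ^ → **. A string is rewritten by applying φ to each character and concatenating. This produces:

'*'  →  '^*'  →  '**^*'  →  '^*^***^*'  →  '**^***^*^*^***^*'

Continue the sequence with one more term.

φ(**^***^*^*^***^*) expands symbol-by-symbol to ^* ^* ** ^* ^* ^* ** ^* ** ^* ** ^* ^* ^* ** ^*; joining the 16 pieces gives the next term.

^*^***^*^*^***^***^***^*^*^***^*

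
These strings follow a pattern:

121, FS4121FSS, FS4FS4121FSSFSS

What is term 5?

FS4FS4FS4FS4121FSSFSSFSSFSS

Every step adds FS4 to the front and FSS to the end of the previous string.
From FS4FS4121FSSFSS, 2 further steps: FS4FS4121FSSFSS → FS4FS4FS4121FSSFSSFSS → (answer).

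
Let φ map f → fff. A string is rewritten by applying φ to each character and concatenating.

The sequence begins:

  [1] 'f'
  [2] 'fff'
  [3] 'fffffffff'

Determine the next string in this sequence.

fffffffffffffffffffffffffff

Apply φ to fffffffff symbol by symbol: f→fff, f→fff, f→fff, f→fff, f→fff, f→fff, f→fff, f→fff, f→fff; joined: fff fff fff fff fff fff fff fff fff.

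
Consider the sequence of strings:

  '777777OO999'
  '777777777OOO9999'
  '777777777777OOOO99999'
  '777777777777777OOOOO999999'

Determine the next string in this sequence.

777777777777777777OOOOOO9999999

Reading off run lengths: 7 runs 6, 9, 12, 15; O runs 2, 3, 4, 5; 9 runs 3, 4, 5, 6 — each is linear in n, where the shown terms are n = 2, 3, 4, 5.
At n = 6 the blocks have lengths 18, 6, 7.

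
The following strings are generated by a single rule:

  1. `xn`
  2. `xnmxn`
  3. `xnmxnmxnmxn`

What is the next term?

Every step duplicates the string with 'm' between the halves.
One more doubling of xnmxnmxnmxn gives the answer.

xnmxnmxnmxnmxnmxnmxnmxn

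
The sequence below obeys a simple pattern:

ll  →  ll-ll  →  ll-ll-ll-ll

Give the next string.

Each string is two copies of the previous one joined by '-'.
So the next term is two copies of ll-ll-ll-ll with '-' between the halves.

ll-ll-ll-ll-ll-ll-ll-ll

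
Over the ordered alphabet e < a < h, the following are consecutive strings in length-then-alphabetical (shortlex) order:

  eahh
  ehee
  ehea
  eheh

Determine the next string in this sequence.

ehae

Treat eheh as a base-3 numeral over the given alphabet and add one, carrying through any trailing h's.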